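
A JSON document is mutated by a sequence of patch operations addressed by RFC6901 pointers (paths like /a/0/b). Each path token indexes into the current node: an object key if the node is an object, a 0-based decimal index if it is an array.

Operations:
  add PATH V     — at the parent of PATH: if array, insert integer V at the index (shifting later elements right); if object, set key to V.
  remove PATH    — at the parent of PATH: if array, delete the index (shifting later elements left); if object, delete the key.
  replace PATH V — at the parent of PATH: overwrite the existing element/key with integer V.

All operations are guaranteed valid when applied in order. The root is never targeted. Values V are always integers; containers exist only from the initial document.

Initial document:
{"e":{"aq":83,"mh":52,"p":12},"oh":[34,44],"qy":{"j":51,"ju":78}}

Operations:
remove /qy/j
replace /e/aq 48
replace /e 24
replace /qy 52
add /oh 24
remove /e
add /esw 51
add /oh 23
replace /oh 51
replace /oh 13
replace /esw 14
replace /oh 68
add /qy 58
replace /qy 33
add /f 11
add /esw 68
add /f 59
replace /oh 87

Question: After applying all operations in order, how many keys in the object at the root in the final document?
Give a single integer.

After op 1 (remove /qy/j): {"e":{"aq":83,"mh":52,"p":12},"oh":[34,44],"qy":{"ju":78}}
After op 2 (replace /e/aq 48): {"e":{"aq":48,"mh":52,"p":12},"oh":[34,44],"qy":{"ju":78}}
After op 3 (replace /e 24): {"e":24,"oh":[34,44],"qy":{"ju":78}}
After op 4 (replace /qy 52): {"e":24,"oh":[34,44],"qy":52}
After op 5 (add /oh 24): {"e":24,"oh":24,"qy":52}
After op 6 (remove /e): {"oh":24,"qy":52}
After op 7 (add /esw 51): {"esw":51,"oh":24,"qy":52}
After op 8 (add /oh 23): {"esw":51,"oh":23,"qy":52}
After op 9 (replace /oh 51): {"esw":51,"oh":51,"qy":52}
After op 10 (replace /oh 13): {"esw":51,"oh":13,"qy":52}
After op 11 (replace /esw 14): {"esw":14,"oh":13,"qy":52}
After op 12 (replace /oh 68): {"esw":14,"oh":68,"qy":52}
After op 13 (add /qy 58): {"esw":14,"oh":68,"qy":58}
After op 14 (replace /qy 33): {"esw":14,"oh":68,"qy":33}
After op 15 (add /f 11): {"esw":14,"f":11,"oh":68,"qy":33}
After op 16 (add /esw 68): {"esw":68,"f":11,"oh":68,"qy":33}
After op 17 (add /f 59): {"esw":68,"f":59,"oh":68,"qy":33}
After op 18 (replace /oh 87): {"esw":68,"f":59,"oh":87,"qy":33}
Size at the root: 4

Answer: 4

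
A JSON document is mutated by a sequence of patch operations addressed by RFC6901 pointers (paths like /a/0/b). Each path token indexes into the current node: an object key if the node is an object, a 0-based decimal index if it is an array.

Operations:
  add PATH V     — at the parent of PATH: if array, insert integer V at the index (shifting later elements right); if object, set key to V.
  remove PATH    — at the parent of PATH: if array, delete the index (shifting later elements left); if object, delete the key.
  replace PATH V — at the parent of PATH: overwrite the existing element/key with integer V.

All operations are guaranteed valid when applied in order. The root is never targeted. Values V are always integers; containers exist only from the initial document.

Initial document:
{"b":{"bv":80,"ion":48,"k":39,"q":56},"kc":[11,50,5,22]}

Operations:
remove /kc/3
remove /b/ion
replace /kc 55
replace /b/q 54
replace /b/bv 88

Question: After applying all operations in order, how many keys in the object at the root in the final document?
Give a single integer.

After op 1 (remove /kc/3): {"b":{"bv":80,"ion":48,"k":39,"q":56},"kc":[11,50,5]}
After op 2 (remove /b/ion): {"b":{"bv":80,"k":39,"q":56},"kc":[11,50,5]}
After op 3 (replace /kc 55): {"b":{"bv":80,"k":39,"q":56},"kc":55}
After op 4 (replace /b/q 54): {"b":{"bv":80,"k":39,"q":54},"kc":55}
After op 5 (replace /b/bv 88): {"b":{"bv":88,"k":39,"q":54},"kc":55}
Size at the root: 2

Answer: 2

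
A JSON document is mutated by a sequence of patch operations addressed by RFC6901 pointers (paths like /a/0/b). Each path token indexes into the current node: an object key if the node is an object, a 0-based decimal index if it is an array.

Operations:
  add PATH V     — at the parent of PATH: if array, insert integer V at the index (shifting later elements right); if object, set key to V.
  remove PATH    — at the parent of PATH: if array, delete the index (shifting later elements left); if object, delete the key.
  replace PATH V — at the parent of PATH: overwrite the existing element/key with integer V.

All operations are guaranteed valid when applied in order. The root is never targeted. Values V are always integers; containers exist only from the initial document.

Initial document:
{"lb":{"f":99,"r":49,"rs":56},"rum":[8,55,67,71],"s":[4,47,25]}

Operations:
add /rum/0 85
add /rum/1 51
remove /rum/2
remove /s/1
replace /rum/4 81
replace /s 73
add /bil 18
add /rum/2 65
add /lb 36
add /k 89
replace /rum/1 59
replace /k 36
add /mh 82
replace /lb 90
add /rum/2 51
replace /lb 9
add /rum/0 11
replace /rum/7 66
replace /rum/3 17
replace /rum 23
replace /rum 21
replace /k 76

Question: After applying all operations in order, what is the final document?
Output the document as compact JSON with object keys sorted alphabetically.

After op 1 (add /rum/0 85): {"lb":{"f":99,"r":49,"rs":56},"rum":[85,8,55,67,71],"s":[4,47,25]}
After op 2 (add /rum/1 51): {"lb":{"f":99,"r":49,"rs":56},"rum":[85,51,8,55,67,71],"s":[4,47,25]}
After op 3 (remove /rum/2): {"lb":{"f":99,"r":49,"rs":56},"rum":[85,51,55,67,71],"s":[4,47,25]}
After op 4 (remove /s/1): {"lb":{"f":99,"r":49,"rs":56},"rum":[85,51,55,67,71],"s":[4,25]}
After op 5 (replace /rum/4 81): {"lb":{"f":99,"r":49,"rs":56},"rum":[85,51,55,67,81],"s":[4,25]}
After op 6 (replace /s 73): {"lb":{"f":99,"r":49,"rs":56},"rum":[85,51,55,67,81],"s":73}
After op 7 (add /bil 18): {"bil":18,"lb":{"f":99,"r":49,"rs":56},"rum":[85,51,55,67,81],"s":73}
After op 8 (add /rum/2 65): {"bil":18,"lb":{"f":99,"r":49,"rs":56},"rum":[85,51,65,55,67,81],"s":73}
After op 9 (add /lb 36): {"bil":18,"lb":36,"rum":[85,51,65,55,67,81],"s":73}
After op 10 (add /k 89): {"bil":18,"k":89,"lb":36,"rum":[85,51,65,55,67,81],"s":73}
After op 11 (replace /rum/1 59): {"bil":18,"k":89,"lb":36,"rum":[85,59,65,55,67,81],"s":73}
After op 12 (replace /k 36): {"bil":18,"k":36,"lb":36,"rum":[85,59,65,55,67,81],"s":73}
After op 13 (add /mh 82): {"bil":18,"k":36,"lb":36,"mh":82,"rum":[85,59,65,55,67,81],"s":73}
After op 14 (replace /lb 90): {"bil":18,"k":36,"lb":90,"mh":82,"rum":[85,59,65,55,67,81],"s":73}
After op 15 (add /rum/2 51): {"bil":18,"k":36,"lb":90,"mh":82,"rum":[85,59,51,65,55,67,81],"s":73}
After op 16 (replace /lb 9): {"bil":18,"k":36,"lb":9,"mh":82,"rum":[85,59,51,65,55,67,81],"s":73}
After op 17 (add /rum/0 11): {"bil":18,"k":36,"lb":9,"mh":82,"rum":[11,85,59,51,65,55,67,81],"s":73}
After op 18 (replace /rum/7 66): {"bil":18,"k":36,"lb":9,"mh":82,"rum":[11,85,59,51,65,55,67,66],"s":73}
After op 19 (replace /rum/3 17): {"bil":18,"k":36,"lb":9,"mh":82,"rum":[11,85,59,17,65,55,67,66],"s":73}
After op 20 (replace /rum 23): {"bil":18,"k":36,"lb":9,"mh":82,"rum":23,"s":73}
After op 21 (replace /rum 21): {"bil":18,"k":36,"lb":9,"mh":82,"rum":21,"s":73}
After op 22 (replace /k 76): {"bil":18,"k":76,"lb":9,"mh":82,"rum":21,"s":73}

Answer: {"bil":18,"k":76,"lb":9,"mh":82,"rum":21,"s":73}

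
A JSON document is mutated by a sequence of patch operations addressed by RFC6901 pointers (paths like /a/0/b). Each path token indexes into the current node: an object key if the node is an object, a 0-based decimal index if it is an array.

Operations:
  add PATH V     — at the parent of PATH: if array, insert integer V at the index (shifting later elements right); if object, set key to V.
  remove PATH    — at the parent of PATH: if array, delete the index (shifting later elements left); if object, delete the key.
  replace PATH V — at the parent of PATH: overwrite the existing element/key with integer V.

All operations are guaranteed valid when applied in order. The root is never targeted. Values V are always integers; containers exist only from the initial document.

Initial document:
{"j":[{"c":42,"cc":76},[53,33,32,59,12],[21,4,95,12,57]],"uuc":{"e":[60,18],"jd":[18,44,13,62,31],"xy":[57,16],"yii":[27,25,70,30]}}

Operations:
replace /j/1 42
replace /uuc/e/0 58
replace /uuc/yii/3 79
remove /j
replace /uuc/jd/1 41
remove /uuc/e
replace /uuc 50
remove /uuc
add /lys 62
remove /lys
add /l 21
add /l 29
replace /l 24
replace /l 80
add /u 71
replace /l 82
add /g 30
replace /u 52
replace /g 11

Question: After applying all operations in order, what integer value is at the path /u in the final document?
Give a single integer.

After op 1 (replace /j/1 42): {"j":[{"c":42,"cc":76},42,[21,4,95,12,57]],"uuc":{"e":[60,18],"jd":[18,44,13,62,31],"xy":[57,16],"yii":[27,25,70,30]}}
After op 2 (replace /uuc/e/0 58): {"j":[{"c":42,"cc":76},42,[21,4,95,12,57]],"uuc":{"e":[58,18],"jd":[18,44,13,62,31],"xy":[57,16],"yii":[27,25,70,30]}}
After op 3 (replace /uuc/yii/3 79): {"j":[{"c":42,"cc":76},42,[21,4,95,12,57]],"uuc":{"e":[58,18],"jd":[18,44,13,62,31],"xy":[57,16],"yii":[27,25,70,79]}}
After op 4 (remove /j): {"uuc":{"e":[58,18],"jd":[18,44,13,62,31],"xy":[57,16],"yii":[27,25,70,79]}}
After op 5 (replace /uuc/jd/1 41): {"uuc":{"e":[58,18],"jd":[18,41,13,62,31],"xy":[57,16],"yii":[27,25,70,79]}}
After op 6 (remove /uuc/e): {"uuc":{"jd":[18,41,13,62,31],"xy":[57,16],"yii":[27,25,70,79]}}
After op 7 (replace /uuc 50): {"uuc":50}
After op 8 (remove /uuc): {}
After op 9 (add /lys 62): {"lys":62}
After op 10 (remove /lys): {}
After op 11 (add /l 21): {"l":21}
After op 12 (add /l 29): {"l":29}
After op 13 (replace /l 24): {"l":24}
After op 14 (replace /l 80): {"l":80}
After op 15 (add /u 71): {"l":80,"u":71}
After op 16 (replace /l 82): {"l":82,"u":71}
After op 17 (add /g 30): {"g":30,"l":82,"u":71}
After op 18 (replace /u 52): {"g":30,"l":82,"u":52}
After op 19 (replace /g 11): {"g":11,"l":82,"u":52}
Value at /u: 52

Answer: 52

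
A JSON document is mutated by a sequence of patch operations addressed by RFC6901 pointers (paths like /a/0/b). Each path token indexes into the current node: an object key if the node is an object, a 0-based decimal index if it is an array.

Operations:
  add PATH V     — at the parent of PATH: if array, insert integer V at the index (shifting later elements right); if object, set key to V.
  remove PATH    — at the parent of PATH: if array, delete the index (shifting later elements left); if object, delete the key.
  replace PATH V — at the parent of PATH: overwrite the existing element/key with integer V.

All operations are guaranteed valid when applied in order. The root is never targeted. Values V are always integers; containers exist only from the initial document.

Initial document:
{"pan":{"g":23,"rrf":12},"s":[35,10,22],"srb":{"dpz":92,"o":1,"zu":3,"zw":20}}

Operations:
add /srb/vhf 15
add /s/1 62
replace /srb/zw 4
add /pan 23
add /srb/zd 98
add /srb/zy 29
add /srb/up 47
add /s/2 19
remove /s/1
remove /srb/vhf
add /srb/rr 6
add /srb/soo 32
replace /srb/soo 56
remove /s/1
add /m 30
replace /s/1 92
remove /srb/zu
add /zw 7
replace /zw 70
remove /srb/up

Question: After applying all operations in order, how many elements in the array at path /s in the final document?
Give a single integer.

Answer: 3

Derivation:
After op 1 (add /srb/vhf 15): {"pan":{"g":23,"rrf":12},"s":[35,10,22],"srb":{"dpz":92,"o":1,"vhf":15,"zu":3,"zw":20}}
After op 2 (add /s/1 62): {"pan":{"g":23,"rrf":12},"s":[35,62,10,22],"srb":{"dpz":92,"o":1,"vhf":15,"zu":3,"zw":20}}
After op 3 (replace /srb/zw 4): {"pan":{"g":23,"rrf":12},"s":[35,62,10,22],"srb":{"dpz":92,"o":1,"vhf":15,"zu":3,"zw":4}}
After op 4 (add /pan 23): {"pan":23,"s":[35,62,10,22],"srb":{"dpz":92,"o":1,"vhf":15,"zu":3,"zw":4}}
After op 5 (add /srb/zd 98): {"pan":23,"s":[35,62,10,22],"srb":{"dpz":92,"o":1,"vhf":15,"zd":98,"zu":3,"zw":4}}
After op 6 (add /srb/zy 29): {"pan":23,"s":[35,62,10,22],"srb":{"dpz":92,"o":1,"vhf":15,"zd":98,"zu":3,"zw":4,"zy":29}}
After op 7 (add /srb/up 47): {"pan":23,"s":[35,62,10,22],"srb":{"dpz":92,"o":1,"up":47,"vhf":15,"zd":98,"zu":3,"zw":4,"zy":29}}
After op 8 (add /s/2 19): {"pan":23,"s":[35,62,19,10,22],"srb":{"dpz":92,"o":1,"up":47,"vhf":15,"zd":98,"zu":3,"zw":4,"zy":29}}
After op 9 (remove /s/1): {"pan":23,"s":[35,19,10,22],"srb":{"dpz":92,"o":1,"up":47,"vhf":15,"zd":98,"zu":3,"zw":4,"zy":29}}
After op 10 (remove /srb/vhf): {"pan":23,"s":[35,19,10,22],"srb":{"dpz":92,"o":1,"up":47,"zd":98,"zu":3,"zw":4,"zy":29}}
After op 11 (add /srb/rr 6): {"pan":23,"s":[35,19,10,22],"srb":{"dpz":92,"o":1,"rr":6,"up":47,"zd":98,"zu":3,"zw":4,"zy":29}}
After op 12 (add /srb/soo 32): {"pan":23,"s":[35,19,10,22],"srb":{"dpz":92,"o":1,"rr":6,"soo":32,"up":47,"zd":98,"zu":3,"zw":4,"zy":29}}
After op 13 (replace /srb/soo 56): {"pan":23,"s":[35,19,10,22],"srb":{"dpz":92,"o":1,"rr":6,"soo":56,"up":47,"zd":98,"zu":3,"zw":4,"zy":29}}
After op 14 (remove /s/1): {"pan":23,"s":[35,10,22],"srb":{"dpz":92,"o":1,"rr":6,"soo":56,"up":47,"zd":98,"zu":3,"zw":4,"zy":29}}
After op 15 (add /m 30): {"m":30,"pan":23,"s":[35,10,22],"srb":{"dpz":92,"o":1,"rr":6,"soo":56,"up":47,"zd":98,"zu":3,"zw":4,"zy":29}}
After op 16 (replace /s/1 92): {"m":30,"pan":23,"s":[35,92,22],"srb":{"dpz":92,"o":1,"rr":6,"soo":56,"up":47,"zd":98,"zu":3,"zw":4,"zy":29}}
After op 17 (remove /srb/zu): {"m":30,"pan":23,"s":[35,92,22],"srb":{"dpz":92,"o":1,"rr":6,"soo":56,"up":47,"zd":98,"zw":4,"zy":29}}
After op 18 (add /zw 7): {"m":30,"pan":23,"s":[35,92,22],"srb":{"dpz":92,"o":1,"rr":6,"soo":56,"up":47,"zd":98,"zw":4,"zy":29},"zw":7}
After op 19 (replace /zw 70): {"m":30,"pan":23,"s":[35,92,22],"srb":{"dpz":92,"o":1,"rr":6,"soo":56,"up":47,"zd":98,"zw":4,"zy":29},"zw":70}
After op 20 (remove /srb/up): {"m":30,"pan":23,"s":[35,92,22],"srb":{"dpz":92,"o":1,"rr":6,"soo":56,"zd":98,"zw":4,"zy":29},"zw":70}
Size at path /s: 3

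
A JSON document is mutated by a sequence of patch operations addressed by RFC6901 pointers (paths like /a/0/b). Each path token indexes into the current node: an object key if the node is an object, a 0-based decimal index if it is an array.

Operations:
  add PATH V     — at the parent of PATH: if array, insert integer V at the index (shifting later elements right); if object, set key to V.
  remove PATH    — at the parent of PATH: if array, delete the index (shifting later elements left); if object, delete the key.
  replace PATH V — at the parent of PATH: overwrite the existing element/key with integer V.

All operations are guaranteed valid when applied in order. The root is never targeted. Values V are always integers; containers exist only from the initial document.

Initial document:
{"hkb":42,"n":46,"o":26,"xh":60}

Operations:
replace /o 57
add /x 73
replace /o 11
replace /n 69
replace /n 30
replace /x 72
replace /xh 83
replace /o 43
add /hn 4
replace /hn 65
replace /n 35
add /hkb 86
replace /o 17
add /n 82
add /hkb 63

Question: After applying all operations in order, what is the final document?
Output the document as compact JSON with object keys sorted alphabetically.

Answer: {"hkb":63,"hn":65,"n":82,"o":17,"x":72,"xh":83}

Derivation:
After op 1 (replace /o 57): {"hkb":42,"n":46,"o":57,"xh":60}
After op 2 (add /x 73): {"hkb":42,"n":46,"o":57,"x":73,"xh":60}
After op 3 (replace /o 11): {"hkb":42,"n":46,"o":11,"x":73,"xh":60}
After op 4 (replace /n 69): {"hkb":42,"n":69,"o":11,"x":73,"xh":60}
After op 5 (replace /n 30): {"hkb":42,"n":30,"o":11,"x":73,"xh":60}
After op 6 (replace /x 72): {"hkb":42,"n":30,"o":11,"x":72,"xh":60}
After op 7 (replace /xh 83): {"hkb":42,"n":30,"o":11,"x":72,"xh":83}
After op 8 (replace /o 43): {"hkb":42,"n":30,"o":43,"x":72,"xh":83}
After op 9 (add /hn 4): {"hkb":42,"hn":4,"n":30,"o":43,"x":72,"xh":83}
After op 10 (replace /hn 65): {"hkb":42,"hn":65,"n":30,"o":43,"x":72,"xh":83}
After op 11 (replace /n 35): {"hkb":42,"hn":65,"n":35,"o":43,"x":72,"xh":83}
After op 12 (add /hkb 86): {"hkb":86,"hn":65,"n":35,"o":43,"x":72,"xh":83}
After op 13 (replace /o 17): {"hkb":86,"hn":65,"n":35,"o":17,"x":72,"xh":83}
After op 14 (add /n 82): {"hkb":86,"hn":65,"n":82,"o":17,"x":72,"xh":83}
After op 15 (add /hkb 63): {"hkb":63,"hn":65,"n":82,"o":17,"x":72,"xh":83}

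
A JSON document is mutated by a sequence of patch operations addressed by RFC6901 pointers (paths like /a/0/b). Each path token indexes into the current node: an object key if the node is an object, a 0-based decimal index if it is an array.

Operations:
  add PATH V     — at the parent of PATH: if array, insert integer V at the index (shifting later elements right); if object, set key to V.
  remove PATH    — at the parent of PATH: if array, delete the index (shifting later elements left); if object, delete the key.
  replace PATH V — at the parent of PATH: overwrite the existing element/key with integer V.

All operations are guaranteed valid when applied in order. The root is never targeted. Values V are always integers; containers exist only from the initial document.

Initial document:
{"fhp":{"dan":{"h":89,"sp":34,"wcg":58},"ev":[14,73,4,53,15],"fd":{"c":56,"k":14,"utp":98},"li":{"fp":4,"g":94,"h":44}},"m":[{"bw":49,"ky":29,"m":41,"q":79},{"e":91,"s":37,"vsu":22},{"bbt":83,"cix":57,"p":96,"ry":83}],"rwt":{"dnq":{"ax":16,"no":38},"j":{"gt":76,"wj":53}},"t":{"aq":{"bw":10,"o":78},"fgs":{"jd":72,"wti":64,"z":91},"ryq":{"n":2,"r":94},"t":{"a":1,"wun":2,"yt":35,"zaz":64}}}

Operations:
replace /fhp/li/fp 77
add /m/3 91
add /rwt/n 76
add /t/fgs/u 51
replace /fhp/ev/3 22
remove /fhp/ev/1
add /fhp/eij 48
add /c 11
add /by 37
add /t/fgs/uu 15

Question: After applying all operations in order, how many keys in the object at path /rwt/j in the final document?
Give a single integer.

Answer: 2

Derivation:
After op 1 (replace /fhp/li/fp 77): {"fhp":{"dan":{"h":89,"sp":34,"wcg":58},"ev":[14,73,4,53,15],"fd":{"c":56,"k":14,"utp":98},"li":{"fp":77,"g":94,"h":44}},"m":[{"bw":49,"ky":29,"m":41,"q":79},{"e":91,"s":37,"vsu":22},{"bbt":83,"cix":57,"p":96,"ry":83}],"rwt":{"dnq":{"ax":16,"no":38},"j":{"gt":76,"wj":53}},"t":{"aq":{"bw":10,"o":78},"fgs":{"jd":72,"wti":64,"z":91},"ryq":{"n":2,"r":94},"t":{"a":1,"wun":2,"yt":35,"zaz":64}}}
After op 2 (add /m/3 91): {"fhp":{"dan":{"h":89,"sp":34,"wcg":58},"ev":[14,73,4,53,15],"fd":{"c":56,"k":14,"utp":98},"li":{"fp":77,"g":94,"h":44}},"m":[{"bw":49,"ky":29,"m":41,"q":79},{"e":91,"s":37,"vsu":22},{"bbt":83,"cix":57,"p":96,"ry":83},91],"rwt":{"dnq":{"ax":16,"no":38},"j":{"gt":76,"wj":53}},"t":{"aq":{"bw":10,"o":78},"fgs":{"jd":72,"wti":64,"z":91},"ryq":{"n":2,"r":94},"t":{"a":1,"wun":2,"yt":35,"zaz":64}}}
After op 3 (add /rwt/n 76): {"fhp":{"dan":{"h":89,"sp":34,"wcg":58},"ev":[14,73,4,53,15],"fd":{"c":56,"k":14,"utp":98},"li":{"fp":77,"g":94,"h":44}},"m":[{"bw":49,"ky":29,"m":41,"q":79},{"e":91,"s":37,"vsu":22},{"bbt":83,"cix":57,"p":96,"ry":83},91],"rwt":{"dnq":{"ax":16,"no":38},"j":{"gt":76,"wj":53},"n":76},"t":{"aq":{"bw":10,"o":78},"fgs":{"jd":72,"wti":64,"z":91},"ryq":{"n":2,"r":94},"t":{"a":1,"wun":2,"yt":35,"zaz":64}}}
After op 4 (add /t/fgs/u 51): {"fhp":{"dan":{"h":89,"sp":34,"wcg":58},"ev":[14,73,4,53,15],"fd":{"c":56,"k":14,"utp":98},"li":{"fp":77,"g":94,"h":44}},"m":[{"bw":49,"ky":29,"m":41,"q":79},{"e":91,"s":37,"vsu":22},{"bbt":83,"cix":57,"p":96,"ry":83},91],"rwt":{"dnq":{"ax":16,"no":38},"j":{"gt":76,"wj":53},"n":76},"t":{"aq":{"bw":10,"o":78},"fgs":{"jd":72,"u":51,"wti":64,"z":91},"ryq":{"n":2,"r":94},"t":{"a":1,"wun":2,"yt":35,"zaz":64}}}
After op 5 (replace /fhp/ev/3 22): {"fhp":{"dan":{"h":89,"sp":34,"wcg":58},"ev":[14,73,4,22,15],"fd":{"c":56,"k":14,"utp":98},"li":{"fp":77,"g":94,"h":44}},"m":[{"bw":49,"ky":29,"m":41,"q":79},{"e":91,"s":37,"vsu":22},{"bbt":83,"cix":57,"p":96,"ry":83},91],"rwt":{"dnq":{"ax":16,"no":38},"j":{"gt":76,"wj":53},"n":76},"t":{"aq":{"bw":10,"o":78},"fgs":{"jd":72,"u":51,"wti":64,"z":91},"ryq":{"n":2,"r":94},"t":{"a":1,"wun":2,"yt":35,"zaz":64}}}
After op 6 (remove /fhp/ev/1): {"fhp":{"dan":{"h":89,"sp":34,"wcg":58},"ev":[14,4,22,15],"fd":{"c":56,"k":14,"utp":98},"li":{"fp":77,"g":94,"h":44}},"m":[{"bw":49,"ky":29,"m":41,"q":79},{"e":91,"s":37,"vsu":22},{"bbt":83,"cix":57,"p":96,"ry":83},91],"rwt":{"dnq":{"ax":16,"no":38},"j":{"gt":76,"wj":53},"n":76},"t":{"aq":{"bw":10,"o":78},"fgs":{"jd":72,"u":51,"wti":64,"z":91},"ryq":{"n":2,"r":94},"t":{"a":1,"wun":2,"yt":35,"zaz":64}}}
After op 7 (add /fhp/eij 48): {"fhp":{"dan":{"h":89,"sp":34,"wcg":58},"eij":48,"ev":[14,4,22,15],"fd":{"c":56,"k":14,"utp":98},"li":{"fp":77,"g":94,"h":44}},"m":[{"bw":49,"ky":29,"m":41,"q":79},{"e":91,"s":37,"vsu":22},{"bbt":83,"cix":57,"p":96,"ry":83},91],"rwt":{"dnq":{"ax":16,"no":38},"j":{"gt":76,"wj":53},"n":76},"t":{"aq":{"bw":10,"o":78},"fgs":{"jd":72,"u":51,"wti":64,"z":91},"ryq":{"n":2,"r":94},"t":{"a":1,"wun":2,"yt":35,"zaz":64}}}
After op 8 (add /c 11): {"c":11,"fhp":{"dan":{"h":89,"sp":34,"wcg":58},"eij":48,"ev":[14,4,22,15],"fd":{"c":56,"k":14,"utp":98},"li":{"fp":77,"g":94,"h":44}},"m":[{"bw":49,"ky":29,"m":41,"q":79},{"e":91,"s":37,"vsu":22},{"bbt":83,"cix":57,"p":96,"ry":83},91],"rwt":{"dnq":{"ax":16,"no":38},"j":{"gt":76,"wj":53},"n":76},"t":{"aq":{"bw":10,"o":78},"fgs":{"jd":72,"u":51,"wti":64,"z":91},"ryq":{"n":2,"r":94},"t":{"a":1,"wun":2,"yt":35,"zaz":64}}}
After op 9 (add /by 37): {"by":37,"c":11,"fhp":{"dan":{"h":89,"sp":34,"wcg":58},"eij":48,"ev":[14,4,22,15],"fd":{"c":56,"k":14,"utp":98},"li":{"fp":77,"g":94,"h":44}},"m":[{"bw":49,"ky":29,"m":41,"q":79},{"e":91,"s":37,"vsu":22},{"bbt":83,"cix":57,"p":96,"ry":83},91],"rwt":{"dnq":{"ax":16,"no":38},"j":{"gt":76,"wj":53},"n":76},"t":{"aq":{"bw":10,"o":78},"fgs":{"jd":72,"u":51,"wti":64,"z":91},"ryq":{"n":2,"r":94},"t":{"a":1,"wun":2,"yt":35,"zaz":64}}}
After op 10 (add /t/fgs/uu 15): {"by":37,"c":11,"fhp":{"dan":{"h":89,"sp":34,"wcg":58},"eij":48,"ev":[14,4,22,15],"fd":{"c":56,"k":14,"utp":98},"li":{"fp":77,"g":94,"h":44}},"m":[{"bw":49,"ky":29,"m":41,"q":79},{"e":91,"s":37,"vsu":22},{"bbt":83,"cix":57,"p":96,"ry":83},91],"rwt":{"dnq":{"ax":16,"no":38},"j":{"gt":76,"wj":53},"n":76},"t":{"aq":{"bw":10,"o":78},"fgs":{"jd":72,"u":51,"uu":15,"wti":64,"z":91},"ryq":{"n":2,"r":94},"t":{"a":1,"wun":2,"yt":35,"zaz":64}}}
Size at path /rwt/j: 2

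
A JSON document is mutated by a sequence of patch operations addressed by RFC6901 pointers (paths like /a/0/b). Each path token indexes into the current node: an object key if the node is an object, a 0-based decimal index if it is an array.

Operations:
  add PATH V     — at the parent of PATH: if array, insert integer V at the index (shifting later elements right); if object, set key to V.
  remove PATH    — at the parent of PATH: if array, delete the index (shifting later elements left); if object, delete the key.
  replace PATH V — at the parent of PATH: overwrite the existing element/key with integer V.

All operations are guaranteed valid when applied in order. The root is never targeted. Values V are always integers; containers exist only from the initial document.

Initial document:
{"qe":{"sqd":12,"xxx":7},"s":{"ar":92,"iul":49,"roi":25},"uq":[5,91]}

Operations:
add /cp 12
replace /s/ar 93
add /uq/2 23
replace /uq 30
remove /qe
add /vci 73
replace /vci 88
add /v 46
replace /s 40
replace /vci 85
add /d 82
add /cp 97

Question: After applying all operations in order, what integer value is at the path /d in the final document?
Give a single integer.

After op 1 (add /cp 12): {"cp":12,"qe":{"sqd":12,"xxx":7},"s":{"ar":92,"iul":49,"roi":25},"uq":[5,91]}
After op 2 (replace /s/ar 93): {"cp":12,"qe":{"sqd":12,"xxx":7},"s":{"ar":93,"iul":49,"roi":25},"uq":[5,91]}
After op 3 (add /uq/2 23): {"cp":12,"qe":{"sqd":12,"xxx":7},"s":{"ar":93,"iul":49,"roi":25},"uq":[5,91,23]}
After op 4 (replace /uq 30): {"cp":12,"qe":{"sqd":12,"xxx":7},"s":{"ar":93,"iul":49,"roi":25},"uq":30}
After op 5 (remove /qe): {"cp":12,"s":{"ar":93,"iul":49,"roi":25},"uq":30}
After op 6 (add /vci 73): {"cp":12,"s":{"ar":93,"iul":49,"roi":25},"uq":30,"vci":73}
After op 7 (replace /vci 88): {"cp":12,"s":{"ar":93,"iul":49,"roi":25},"uq":30,"vci":88}
After op 8 (add /v 46): {"cp":12,"s":{"ar":93,"iul":49,"roi":25},"uq":30,"v":46,"vci":88}
After op 9 (replace /s 40): {"cp":12,"s":40,"uq":30,"v":46,"vci":88}
After op 10 (replace /vci 85): {"cp":12,"s":40,"uq":30,"v":46,"vci":85}
After op 11 (add /d 82): {"cp":12,"d":82,"s":40,"uq":30,"v":46,"vci":85}
After op 12 (add /cp 97): {"cp":97,"d":82,"s":40,"uq":30,"v":46,"vci":85}
Value at /d: 82

Answer: 82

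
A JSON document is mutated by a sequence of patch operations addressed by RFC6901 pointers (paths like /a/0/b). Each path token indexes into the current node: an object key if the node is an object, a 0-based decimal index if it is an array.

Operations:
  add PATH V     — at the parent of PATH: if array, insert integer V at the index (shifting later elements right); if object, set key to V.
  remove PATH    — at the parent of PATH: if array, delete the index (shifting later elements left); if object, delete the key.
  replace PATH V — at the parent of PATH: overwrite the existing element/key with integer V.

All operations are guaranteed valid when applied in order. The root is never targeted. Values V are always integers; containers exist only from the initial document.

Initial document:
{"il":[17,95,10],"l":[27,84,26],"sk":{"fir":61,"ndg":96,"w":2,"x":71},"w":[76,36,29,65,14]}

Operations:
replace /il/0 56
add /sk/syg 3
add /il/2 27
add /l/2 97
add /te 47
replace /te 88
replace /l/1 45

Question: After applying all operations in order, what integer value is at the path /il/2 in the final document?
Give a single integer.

Answer: 27

Derivation:
After op 1 (replace /il/0 56): {"il":[56,95,10],"l":[27,84,26],"sk":{"fir":61,"ndg":96,"w":2,"x":71},"w":[76,36,29,65,14]}
After op 2 (add /sk/syg 3): {"il":[56,95,10],"l":[27,84,26],"sk":{"fir":61,"ndg":96,"syg":3,"w":2,"x":71},"w":[76,36,29,65,14]}
After op 3 (add /il/2 27): {"il":[56,95,27,10],"l":[27,84,26],"sk":{"fir":61,"ndg":96,"syg":3,"w":2,"x":71},"w":[76,36,29,65,14]}
After op 4 (add /l/2 97): {"il":[56,95,27,10],"l":[27,84,97,26],"sk":{"fir":61,"ndg":96,"syg":3,"w":2,"x":71},"w":[76,36,29,65,14]}
After op 5 (add /te 47): {"il":[56,95,27,10],"l":[27,84,97,26],"sk":{"fir":61,"ndg":96,"syg":3,"w":2,"x":71},"te":47,"w":[76,36,29,65,14]}
After op 6 (replace /te 88): {"il":[56,95,27,10],"l":[27,84,97,26],"sk":{"fir":61,"ndg":96,"syg":3,"w":2,"x":71},"te":88,"w":[76,36,29,65,14]}
After op 7 (replace /l/1 45): {"il":[56,95,27,10],"l":[27,45,97,26],"sk":{"fir":61,"ndg":96,"syg":3,"w":2,"x":71},"te":88,"w":[76,36,29,65,14]}
Value at /il/2: 27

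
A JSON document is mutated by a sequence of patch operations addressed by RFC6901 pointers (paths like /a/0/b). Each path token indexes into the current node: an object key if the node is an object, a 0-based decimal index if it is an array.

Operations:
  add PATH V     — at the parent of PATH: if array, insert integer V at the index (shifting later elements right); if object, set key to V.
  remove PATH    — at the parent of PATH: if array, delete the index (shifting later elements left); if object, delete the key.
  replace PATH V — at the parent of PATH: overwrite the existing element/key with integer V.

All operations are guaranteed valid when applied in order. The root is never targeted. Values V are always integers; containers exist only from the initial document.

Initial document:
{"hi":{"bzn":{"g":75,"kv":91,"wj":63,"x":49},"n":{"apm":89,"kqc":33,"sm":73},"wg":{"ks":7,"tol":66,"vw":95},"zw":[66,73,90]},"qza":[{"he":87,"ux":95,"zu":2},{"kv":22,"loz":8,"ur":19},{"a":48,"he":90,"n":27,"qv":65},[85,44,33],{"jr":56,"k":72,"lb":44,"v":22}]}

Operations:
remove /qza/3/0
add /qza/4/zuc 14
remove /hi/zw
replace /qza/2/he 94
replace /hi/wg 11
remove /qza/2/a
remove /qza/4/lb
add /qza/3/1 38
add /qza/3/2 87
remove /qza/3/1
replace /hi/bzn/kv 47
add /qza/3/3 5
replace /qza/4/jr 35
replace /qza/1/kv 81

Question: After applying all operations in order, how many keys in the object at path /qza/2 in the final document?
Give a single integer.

After op 1 (remove /qza/3/0): {"hi":{"bzn":{"g":75,"kv":91,"wj":63,"x":49},"n":{"apm":89,"kqc":33,"sm":73},"wg":{"ks":7,"tol":66,"vw":95},"zw":[66,73,90]},"qza":[{"he":87,"ux":95,"zu":2},{"kv":22,"loz":8,"ur":19},{"a":48,"he":90,"n":27,"qv":65},[44,33],{"jr":56,"k":72,"lb":44,"v":22}]}
After op 2 (add /qza/4/zuc 14): {"hi":{"bzn":{"g":75,"kv":91,"wj":63,"x":49},"n":{"apm":89,"kqc":33,"sm":73},"wg":{"ks":7,"tol":66,"vw":95},"zw":[66,73,90]},"qza":[{"he":87,"ux":95,"zu":2},{"kv":22,"loz":8,"ur":19},{"a":48,"he":90,"n":27,"qv":65},[44,33],{"jr":56,"k":72,"lb":44,"v":22,"zuc":14}]}
After op 3 (remove /hi/zw): {"hi":{"bzn":{"g":75,"kv":91,"wj":63,"x":49},"n":{"apm":89,"kqc":33,"sm":73},"wg":{"ks":7,"tol":66,"vw":95}},"qza":[{"he":87,"ux":95,"zu":2},{"kv":22,"loz":8,"ur":19},{"a":48,"he":90,"n":27,"qv":65},[44,33],{"jr":56,"k":72,"lb":44,"v":22,"zuc":14}]}
After op 4 (replace /qza/2/he 94): {"hi":{"bzn":{"g":75,"kv":91,"wj":63,"x":49},"n":{"apm":89,"kqc":33,"sm":73},"wg":{"ks":7,"tol":66,"vw":95}},"qza":[{"he":87,"ux":95,"zu":2},{"kv":22,"loz":8,"ur":19},{"a":48,"he":94,"n":27,"qv":65},[44,33],{"jr":56,"k":72,"lb":44,"v":22,"zuc":14}]}
After op 5 (replace /hi/wg 11): {"hi":{"bzn":{"g":75,"kv":91,"wj":63,"x":49},"n":{"apm":89,"kqc":33,"sm":73},"wg":11},"qza":[{"he":87,"ux":95,"zu":2},{"kv":22,"loz":8,"ur":19},{"a":48,"he":94,"n":27,"qv":65},[44,33],{"jr":56,"k":72,"lb":44,"v":22,"zuc":14}]}
After op 6 (remove /qza/2/a): {"hi":{"bzn":{"g":75,"kv":91,"wj":63,"x":49},"n":{"apm":89,"kqc":33,"sm":73},"wg":11},"qza":[{"he":87,"ux":95,"zu":2},{"kv":22,"loz":8,"ur":19},{"he":94,"n":27,"qv":65},[44,33],{"jr":56,"k":72,"lb":44,"v":22,"zuc":14}]}
After op 7 (remove /qza/4/lb): {"hi":{"bzn":{"g":75,"kv":91,"wj":63,"x":49},"n":{"apm":89,"kqc":33,"sm":73},"wg":11},"qza":[{"he":87,"ux":95,"zu":2},{"kv":22,"loz":8,"ur":19},{"he":94,"n":27,"qv":65},[44,33],{"jr":56,"k":72,"v":22,"zuc":14}]}
After op 8 (add /qza/3/1 38): {"hi":{"bzn":{"g":75,"kv":91,"wj":63,"x":49},"n":{"apm":89,"kqc":33,"sm":73},"wg":11},"qza":[{"he":87,"ux":95,"zu":2},{"kv":22,"loz":8,"ur":19},{"he":94,"n":27,"qv":65},[44,38,33],{"jr":56,"k":72,"v":22,"zuc":14}]}
After op 9 (add /qza/3/2 87): {"hi":{"bzn":{"g":75,"kv":91,"wj":63,"x":49},"n":{"apm":89,"kqc":33,"sm":73},"wg":11},"qza":[{"he":87,"ux":95,"zu":2},{"kv":22,"loz":8,"ur":19},{"he":94,"n":27,"qv":65},[44,38,87,33],{"jr":56,"k":72,"v":22,"zuc":14}]}
After op 10 (remove /qza/3/1): {"hi":{"bzn":{"g":75,"kv":91,"wj":63,"x":49},"n":{"apm":89,"kqc":33,"sm":73},"wg":11},"qza":[{"he":87,"ux":95,"zu":2},{"kv":22,"loz":8,"ur":19},{"he":94,"n":27,"qv":65},[44,87,33],{"jr":56,"k":72,"v":22,"zuc":14}]}
After op 11 (replace /hi/bzn/kv 47): {"hi":{"bzn":{"g":75,"kv":47,"wj":63,"x":49},"n":{"apm":89,"kqc":33,"sm":73},"wg":11},"qza":[{"he":87,"ux":95,"zu":2},{"kv":22,"loz":8,"ur":19},{"he":94,"n":27,"qv":65},[44,87,33],{"jr":56,"k":72,"v":22,"zuc":14}]}
After op 12 (add /qza/3/3 5): {"hi":{"bzn":{"g":75,"kv":47,"wj":63,"x":49},"n":{"apm":89,"kqc":33,"sm":73},"wg":11},"qza":[{"he":87,"ux":95,"zu":2},{"kv":22,"loz":8,"ur":19},{"he":94,"n":27,"qv":65},[44,87,33,5],{"jr":56,"k":72,"v":22,"zuc":14}]}
After op 13 (replace /qza/4/jr 35): {"hi":{"bzn":{"g":75,"kv":47,"wj":63,"x":49},"n":{"apm":89,"kqc":33,"sm":73},"wg":11},"qza":[{"he":87,"ux":95,"zu":2},{"kv":22,"loz":8,"ur":19},{"he":94,"n":27,"qv":65},[44,87,33,5],{"jr":35,"k":72,"v":22,"zuc":14}]}
After op 14 (replace /qza/1/kv 81): {"hi":{"bzn":{"g":75,"kv":47,"wj":63,"x":49},"n":{"apm":89,"kqc":33,"sm":73},"wg":11},"qza":[{"he":87,"ux":95,"zu":2},{"kv":81,"loz":8,"ur":19},{"he":94,"n":27,"qv":65},[44,87,33,5],{"jr":35,"k":72,"v":22,"zuc":14}]}
Size at path /qza/2: 3

Answer: 3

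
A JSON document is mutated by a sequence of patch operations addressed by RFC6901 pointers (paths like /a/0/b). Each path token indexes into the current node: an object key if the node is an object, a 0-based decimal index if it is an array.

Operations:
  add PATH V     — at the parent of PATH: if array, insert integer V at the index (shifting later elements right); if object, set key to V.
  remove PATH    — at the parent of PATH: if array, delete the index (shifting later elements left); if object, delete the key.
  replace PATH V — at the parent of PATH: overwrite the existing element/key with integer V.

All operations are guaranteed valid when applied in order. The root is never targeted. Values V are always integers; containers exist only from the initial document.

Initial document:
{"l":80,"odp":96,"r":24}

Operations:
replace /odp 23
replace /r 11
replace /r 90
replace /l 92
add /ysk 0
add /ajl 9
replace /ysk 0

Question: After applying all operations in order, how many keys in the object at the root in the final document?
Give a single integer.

Answer: 5

Derivation:
After op 1 (replace /odp 23): {"l":80,"odp":23,"r":24}
After op 2 (replace /r 11): {"l":80,"odp":23,"r":11}
After op 3 (replace /r 90): {"l":80,"odp":23,"r":90}
After op 4 (replace /l 92): {"l":92,"odp":23,"r":90}
After op 5 (add /ysk 0): {"l":92,"odp":23,"r":90,"ysk":0}
After op 6 (add /ajl 9): {"ajl":9,"l":92,"odp":23,"r":90,"ysk":0}
After op 7 (replace /ysk 0): {"ajl":9,"l":92,"odp":23,"r":90,"ysk":0}
Size at the root: 5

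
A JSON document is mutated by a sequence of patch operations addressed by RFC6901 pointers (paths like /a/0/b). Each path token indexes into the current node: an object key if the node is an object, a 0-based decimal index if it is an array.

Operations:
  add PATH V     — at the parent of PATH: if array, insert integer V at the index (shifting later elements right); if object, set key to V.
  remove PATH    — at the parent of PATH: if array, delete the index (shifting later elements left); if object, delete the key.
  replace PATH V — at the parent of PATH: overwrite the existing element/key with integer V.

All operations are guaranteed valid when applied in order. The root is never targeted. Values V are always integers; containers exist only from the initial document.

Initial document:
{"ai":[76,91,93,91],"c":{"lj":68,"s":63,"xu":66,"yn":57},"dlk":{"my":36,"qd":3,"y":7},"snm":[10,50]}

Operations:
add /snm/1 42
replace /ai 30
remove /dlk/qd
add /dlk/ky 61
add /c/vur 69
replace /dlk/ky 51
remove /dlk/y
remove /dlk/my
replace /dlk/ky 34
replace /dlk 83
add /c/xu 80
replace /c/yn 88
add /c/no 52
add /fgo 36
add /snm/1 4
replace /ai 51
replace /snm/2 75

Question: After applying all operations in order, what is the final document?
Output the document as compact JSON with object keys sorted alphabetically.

Answer: {"ai":51,"c":{"lj":68,"no":52,"s":63,"vur":69,"xu":80,"yn":88},"dlk":83,"fgo":36,"snm":[10,4,75,50]}

Derivation:
After op 1 (add /snm/1 42): {"ai":[76,91,93,91],"c":{"lj":68,"s":63,"xu":66,"yn":57},"dlk":{"my":36,"qd":3,"y":7},"snm":[10,42,50]}
After op 2 (replace /ai 30): {"ai":30,"c":{"lj":68,"s":63,"xu":66,"yn":57},"dlk":{"my":36,"qd":3,"y":7},"snm":[10,42,50]}
After op 3 (remove /dlk/qd): {"ai":30,"c":{"lj":68,"s":63,"xu":66,"yn":57},"dlk":{"my":36,"y":7},"snm":[10,42,50]}
After op 4 (add /dlk/ky 61): {"ai":30,"c":{"lj":68,"s":63,"xu":66,"yn":57},"dlk":{"ky":61,"my":36,"y":7},"snm":[10,42,50]}
After op 5 (add /c/vur 69): {"ai":30,"c":{"lj":68,"s":63,"vur":69,"xu":66,"yn":57},"dlk":{"ky":61,"my":36,"y":7},"snm":[10,42,50]}
After op 6 (replace /dlk/ky 51): {"ai":30,"c":{"lj":68,"s":63,"vur":69,"xu":66,"yn":57},"dlk":{"ky":51,"my":36,"y":7},"snm":[10,42,50]}
After op 7 (remove /dlk/y): {"ai":30,"c":{"lj":68,"s":63,"vur":69,"xu":66,"yn":57},"dlk":{"ky":51,"my":36},"snm":[10,42,50]}
After op 8 (remove /dlk/my): {"ai":30,"c":{"lj":68,"s":63,"vur":69,"xu":66,"yn":57},"dlk":{"ky":51},"snm":[10,42,50]}
After op 9 (replace /dlk/ky 34): {"ai":30,"c":{"lj":68,"s":63,"vur":69,"xu":66,"yn":57},"dlk":{"ky":34},"snm":[10,42,50]}
After op 10 (replace /dlk 83): {"ai":30,"c":{"lj":68,"s":63,"vur":69,"xu":66,"yn":57},"dlk":83,"snm":[10,42,50]}
After op 11 (add /c/xu 80): {"ai":30,"c":{"lj":68,"s":63,"vur":69,"xu":80,"yn":57},"dlk":83,"snm":[10,42,50]}
After op 12 (replace /c/yn 88): {"ai":30,"c":{"lj":68,"s":63,"vur":69,"xu":80,"yn":88},"dlk":83,"snm":[10,42,50]}
After op 13 (add /c/no 52): {"ai":30,"c":{"lj":68,"no":52,"s":63,"vur":69,"xu":80,"yn":88},"dlk":83,"snm":[10,42,50]}
After op 14 (add /fgo 36): {"ai":30,"c":{"lj":68,"no":52,"s":63,"vur":69,"xu":80,"yn":88},"dlk":83,"fgo":36,"snm":[10,42,50]}
After op 15 (add /snm/1 4): {"ai":30,"c":{"lj":68,"no":52,"s":63,"vur":69,"xu":80,"yn":88},"dlk":83,"fgo":36,"snm":[10,4,42,50]}
After op 16 (replace /ai 51): {"ai":51,"c":{"lj":68,"no":52,"s":63,"vur":69,"xu":80,"yn":88},"dlk":83,"fgo":36,"snm":[10,4,42,50]}
After op 17 (replace /snm/2 75): {"ai":51,"c":{"lj":68,"no":52,"s":63,"vur":69,"xu":80,"yn":88},"dlk":83,"fgo":36,"snm":[10,4,75,50]}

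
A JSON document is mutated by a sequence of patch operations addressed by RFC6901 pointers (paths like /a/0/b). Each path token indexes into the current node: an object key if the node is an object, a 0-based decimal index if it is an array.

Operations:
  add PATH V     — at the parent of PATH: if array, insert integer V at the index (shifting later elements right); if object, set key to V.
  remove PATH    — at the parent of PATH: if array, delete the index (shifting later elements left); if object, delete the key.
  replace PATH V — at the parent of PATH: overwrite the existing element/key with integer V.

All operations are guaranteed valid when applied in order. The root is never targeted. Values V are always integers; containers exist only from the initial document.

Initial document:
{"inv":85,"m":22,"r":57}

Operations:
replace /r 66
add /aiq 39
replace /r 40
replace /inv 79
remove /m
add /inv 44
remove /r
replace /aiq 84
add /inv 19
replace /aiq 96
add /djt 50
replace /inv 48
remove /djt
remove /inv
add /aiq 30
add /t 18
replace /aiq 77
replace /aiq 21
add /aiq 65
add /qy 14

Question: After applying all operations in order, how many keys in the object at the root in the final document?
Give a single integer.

After op 1 (replace /r 66): {"inv":85,"m":22,"r":66}
After op 2 (add /aiq 39): {"aiq":39,"inv":85,"m":22,"r":66}
After op 3 (replace /r 40): {"aiq":39,"inv":85,"m":22,"r":40}
After op 4 (replace /inv 79): {"aiq":39,"inv":79,"m":22,"r":40}
After op 5 (remove /m): {"aiq":39,"inv":79,"r":40}
After op 6 (add /inv 44): {"aiq":39,"inv":44,"r":40}
After op 7 (remove /r): {"aiq":39,"inv":44}
After op 8 (replace /aiq 84): {"aiq":84,"inv":44}
After op 9 (add /inv 19): {"aiq":84,"inv":19}
After op 10 (replace /aiq 96): {"aiq":96,"inv":19}
After op 11 (add /djt 50): {"aiq":96,"djt":50,"inv":19}
After op 12 (replace /inv 48): {"aiq":96,"djt":50,"inv":48}
After op 13 (remove /djt): {"aiq":96,"inv":48}
After op 14 (remove /inv): {"aiq":96}
After op 15 (add /aiq 30): {"aiq":30}
After op 16 (add /t 18): {"aiq":30,"t":18}
After op 17 (replace /aiq 77): {"aiq":77,"t":18}
After op 18 (replace /aiq 21): {"aiq":21,"t":18}
After op 19 (add /aiq 65): {"aiq":65,"t":18}
After op 20 (add /qy 14): {"aiq":65,"qy":14,"t":18}
Size at the root: 3

Answer: 3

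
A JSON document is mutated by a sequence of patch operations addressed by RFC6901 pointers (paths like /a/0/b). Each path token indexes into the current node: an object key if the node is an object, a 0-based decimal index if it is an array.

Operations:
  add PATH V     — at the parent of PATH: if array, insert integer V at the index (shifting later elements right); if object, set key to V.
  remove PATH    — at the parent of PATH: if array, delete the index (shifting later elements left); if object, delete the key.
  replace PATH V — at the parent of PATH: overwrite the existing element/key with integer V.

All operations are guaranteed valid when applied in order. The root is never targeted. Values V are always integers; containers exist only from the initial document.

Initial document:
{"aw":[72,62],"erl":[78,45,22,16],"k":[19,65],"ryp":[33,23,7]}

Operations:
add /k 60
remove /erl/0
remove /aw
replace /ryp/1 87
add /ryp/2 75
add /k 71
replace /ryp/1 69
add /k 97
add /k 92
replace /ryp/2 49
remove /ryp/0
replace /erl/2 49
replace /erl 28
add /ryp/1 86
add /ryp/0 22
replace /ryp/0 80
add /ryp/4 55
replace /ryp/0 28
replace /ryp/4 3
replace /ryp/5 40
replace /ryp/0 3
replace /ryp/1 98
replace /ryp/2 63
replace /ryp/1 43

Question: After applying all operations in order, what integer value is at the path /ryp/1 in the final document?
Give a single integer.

Answer: 43

Derivation:
After op 1 (add /k 60): {"aw":[72,62],"erl":[78,45,22,16],"k":60,"ryp":[33,23,7]}
After op 2 (remove /erl/0): {"aw":[72,62],"erl":[45,22,16],"k":60,"ryp":[33,23,7]}
After op 3 (remove /aw): {"erl":[45,22,16],"k":60,"ryp":[33,23,7]}
After op 4 (replace /ryp/1 87): {"erl":[45,22,16],"k":60,"ryp":[33,87,7]}
After op 5 (add /ryp/2 75): {"erl":[45,22,16],"k":60,"ryp":[33,87,75,7]}
After op 6 (add /k 71): {"erl":[45,22,16],"k":71,"ryp":[33,87,75,7]}
After op 7 (replace /ryp/1 69): {"erl":[45,22,16],"k":71,"ryp":[33,69,75,7]}
After op 8 (add /k 97): {"erl":[45,22,16],"k":97,"ryp":[33,69,75,7]}
After op 9 (add /k 92): {"erl":[45,22,16],"k":92,"ryp":[33,69,75,7]}
After op 10 (replace /ryp/2 49): {"erl":[45,22,16],"k":92,"ryp":[33,69,49,7]}
After op 11 (remove /ryp/0): {"erl":[45,22,16],"k":92,"ryp":[69,49,7]}
After op 12 (replace /erl/2 49): {"erl":[45,22,49],"k":92,"ryp":[69,49,7]}
After op 13 (replace /erl 28): {"erl":28,"k":92,"ryp":[69,49,7]}
After op 14 (add /ryp/1 86): {"erl":28,"k":92,"ryp":[69,86,49,7]}
After op 15 (add /ryp/0 22): {"erl":28,"k":92,"ryp":[22,69,86,49,7]}
After op 16 (replace /ryp/0 80): {"erl":28,"k":92,"ryp":[80,69,86,49,7]}
After op 17 (add /ryp/4 55): {"erl":28,"k":92,"ryp":[80,69,86,49,55,7]}
After op 18 (replace /ryp/0 28): {"erl":28,"k":92,"ryp":[28,69,86,49,55,7]}
After op 19 (replace /ryp/4 3): {"erl":28,"k":92,"ryp":[28,69,86,49,3,7]}
After op 20 (replace /ryp/5 40): {"erl":28,"k":92,"ryp":[28,69,86,49,3,40]}
After op 21 (replace /ryp/0 3): {"erl":28,"k":92,"ryp":[3,69,86,49,3,40]}
After op 22 (replace /ryp/1 98): {"erl":28,"k":92,"ryp":[3,98,86,49,3,40]}
After op 23 (replace /ryp/2 63): {"erl":28,"k":92,"ryp":[3,98,63,49,3,40]}
After op 24 (replace /ryp/1 43): {"erl":28,"k":92,"ryp":[3,43,63,49,3,40]}
Value at /ryp/1: 43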